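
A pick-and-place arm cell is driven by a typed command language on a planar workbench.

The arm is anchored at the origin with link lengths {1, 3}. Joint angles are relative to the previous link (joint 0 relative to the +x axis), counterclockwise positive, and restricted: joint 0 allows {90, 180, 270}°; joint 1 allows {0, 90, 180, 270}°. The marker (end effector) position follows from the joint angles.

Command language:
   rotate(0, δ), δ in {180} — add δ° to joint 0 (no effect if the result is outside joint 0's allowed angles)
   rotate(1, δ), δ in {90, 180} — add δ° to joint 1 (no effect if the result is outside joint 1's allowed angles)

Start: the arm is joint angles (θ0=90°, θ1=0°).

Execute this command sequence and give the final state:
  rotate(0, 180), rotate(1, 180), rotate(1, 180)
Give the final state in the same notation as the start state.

t0: joint angles (θ0=90°, θ1=0°)
1. rotate(0, 180) → joint angles (θ0=270°, θ1=0°)
2. rotate(1, 180) → joint angles (θ0=270°, θ1=180°)
3. rotate(1, 180) → joint angles (θ0=270°, θ1=0°)

joint angles (θ0=270°, θ1=0°)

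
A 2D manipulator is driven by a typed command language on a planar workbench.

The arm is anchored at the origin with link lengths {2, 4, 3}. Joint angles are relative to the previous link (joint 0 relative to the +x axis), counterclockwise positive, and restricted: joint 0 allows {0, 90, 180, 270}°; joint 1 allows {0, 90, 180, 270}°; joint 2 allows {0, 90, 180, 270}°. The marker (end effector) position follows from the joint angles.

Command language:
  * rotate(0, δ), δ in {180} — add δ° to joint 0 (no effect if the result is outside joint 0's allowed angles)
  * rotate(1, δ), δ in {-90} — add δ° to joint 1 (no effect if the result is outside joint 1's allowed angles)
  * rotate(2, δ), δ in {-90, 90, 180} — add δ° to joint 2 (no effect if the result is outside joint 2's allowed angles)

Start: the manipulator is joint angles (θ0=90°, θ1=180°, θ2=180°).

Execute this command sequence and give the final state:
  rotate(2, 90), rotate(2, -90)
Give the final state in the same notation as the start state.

joint angles (θ0=90°, θ1=180°, θ2=180°)

begin: joint angles (θ0=90°, θ1=180°, θ2=180°)
step 1 (rotate(2, 90)): joint angles (θ0=90°, θ1=180°, θ2=270°)
step 2 (rotate(2, -90)): joint angles (θ0=90°, θ1=180°, θ2=180°)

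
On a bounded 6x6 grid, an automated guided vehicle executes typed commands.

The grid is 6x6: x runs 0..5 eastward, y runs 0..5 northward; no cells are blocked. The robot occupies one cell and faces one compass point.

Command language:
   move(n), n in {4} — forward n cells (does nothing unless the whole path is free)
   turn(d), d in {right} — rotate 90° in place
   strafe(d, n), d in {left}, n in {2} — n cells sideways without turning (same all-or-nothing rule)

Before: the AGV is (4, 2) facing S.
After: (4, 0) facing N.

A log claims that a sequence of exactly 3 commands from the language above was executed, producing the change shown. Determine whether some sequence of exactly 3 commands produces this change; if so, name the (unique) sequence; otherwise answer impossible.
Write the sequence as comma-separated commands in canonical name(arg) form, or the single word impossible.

turn(right), strafe(left, 2), turn(right)

key: cell and facing (now N) both changed — the 3 commands mix motion and turning
t0: (4, 2) facing S
[1] after turn(right): (4, 2) facing W
[2] after strafe(left, 2): (4, 0) facing W
[3] after turn(right): (4, 0) facing N
uniquely the one of 27 3-step routes that fits.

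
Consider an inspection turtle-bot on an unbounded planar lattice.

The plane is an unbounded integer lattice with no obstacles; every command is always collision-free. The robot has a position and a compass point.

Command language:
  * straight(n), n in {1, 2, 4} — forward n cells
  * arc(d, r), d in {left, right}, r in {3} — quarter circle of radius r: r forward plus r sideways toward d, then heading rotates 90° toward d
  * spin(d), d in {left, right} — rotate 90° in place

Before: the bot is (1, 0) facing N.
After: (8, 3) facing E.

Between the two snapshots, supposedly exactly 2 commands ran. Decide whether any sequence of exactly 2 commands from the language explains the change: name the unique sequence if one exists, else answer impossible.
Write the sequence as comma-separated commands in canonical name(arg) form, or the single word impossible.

arc(right, 3), straight(4)

key: order matters: swapping arc(right, 3) and straight(4) lands elsewhere
start: (1, 0) facing N
[1] after arc(right, 3): (4, 3) facing E
[2] after straight(4): (8, 3) facing E
uniquely the one of 49 2-step routes that fits.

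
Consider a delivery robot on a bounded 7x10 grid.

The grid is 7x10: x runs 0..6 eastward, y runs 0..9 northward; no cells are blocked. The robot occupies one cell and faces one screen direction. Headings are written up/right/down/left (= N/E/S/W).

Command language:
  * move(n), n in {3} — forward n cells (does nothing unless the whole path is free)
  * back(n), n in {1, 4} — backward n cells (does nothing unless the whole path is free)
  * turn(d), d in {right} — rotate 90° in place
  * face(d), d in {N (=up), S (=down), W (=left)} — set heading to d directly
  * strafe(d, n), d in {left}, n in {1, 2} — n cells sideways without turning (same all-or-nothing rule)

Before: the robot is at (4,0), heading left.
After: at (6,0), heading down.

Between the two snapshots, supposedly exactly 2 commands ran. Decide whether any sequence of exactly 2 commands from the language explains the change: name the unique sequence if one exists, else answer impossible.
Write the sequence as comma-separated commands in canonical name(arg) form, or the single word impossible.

key: cell and facing (now S) both changed — the 2 commands mix motion and turning
begin: at (4,0), heading left
[1] after face(S): at (4,0), heading down
[2] after strafe(left, 2): at (6,0), heading down
uniquely the one of 81 2-step routes that fits.

face(S), strafe(left, 2)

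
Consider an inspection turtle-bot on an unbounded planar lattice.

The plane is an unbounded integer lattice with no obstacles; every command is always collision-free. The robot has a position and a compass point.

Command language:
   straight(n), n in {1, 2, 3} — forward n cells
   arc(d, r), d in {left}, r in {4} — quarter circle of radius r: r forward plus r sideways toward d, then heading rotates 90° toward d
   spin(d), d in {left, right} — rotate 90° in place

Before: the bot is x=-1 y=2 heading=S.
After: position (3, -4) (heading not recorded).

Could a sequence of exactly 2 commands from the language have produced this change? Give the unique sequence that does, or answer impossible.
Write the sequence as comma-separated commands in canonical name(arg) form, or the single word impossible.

key: running arc(left, 4) before straight(2) would end elsewhere — order is forced
start: x=-1 y=2 heading=S
t=1 straight(2) ⇒ x=-1 y=0 heading=S
t=2 arc(left, 4) ⇒ x=3 y=-4 heading=E
uniquely the one of 36 2-step routes that fits.

straight(2), arc(left, 4)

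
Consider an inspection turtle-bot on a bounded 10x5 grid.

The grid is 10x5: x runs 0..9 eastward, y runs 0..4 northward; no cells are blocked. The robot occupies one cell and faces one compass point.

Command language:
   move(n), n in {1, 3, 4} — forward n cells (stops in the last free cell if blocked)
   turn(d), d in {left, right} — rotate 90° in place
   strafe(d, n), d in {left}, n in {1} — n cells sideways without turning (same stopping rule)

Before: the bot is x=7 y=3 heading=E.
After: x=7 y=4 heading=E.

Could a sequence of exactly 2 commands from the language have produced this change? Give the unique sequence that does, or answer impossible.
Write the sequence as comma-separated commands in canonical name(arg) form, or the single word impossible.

strafe(left, 1), strafe(left, 1)

key: still facing E at the end — nothing in the sequence rotates
initial: x=7 y=3 heading=E
[1] after strafe(left, 1): x=7 y=4 heading=E
[2] after strafe(left, 1): x=7 y=4 heading=E
all 36 alternatives checked — unique.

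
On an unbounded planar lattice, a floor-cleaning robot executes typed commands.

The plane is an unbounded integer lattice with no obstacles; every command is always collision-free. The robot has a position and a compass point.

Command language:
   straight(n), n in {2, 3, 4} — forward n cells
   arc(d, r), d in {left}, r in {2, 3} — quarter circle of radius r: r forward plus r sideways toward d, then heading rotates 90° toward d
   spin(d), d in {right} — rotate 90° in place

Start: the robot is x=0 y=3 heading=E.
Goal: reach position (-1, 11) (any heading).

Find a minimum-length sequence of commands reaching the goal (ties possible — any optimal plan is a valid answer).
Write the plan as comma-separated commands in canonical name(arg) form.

arc(left, 2), straight(3), arc(left, 3)

from: x=0 y=3 heading=E
t=1 arc(left, 2) ⇒ x=2 y=5 heading=N
t=2 straight(3) ⇒ x=2 y=8 heading=N
t=3 arc(left, 3) ⇒ x=-1 y=11 heading=W
minimal: 3 command(s), checked below 3.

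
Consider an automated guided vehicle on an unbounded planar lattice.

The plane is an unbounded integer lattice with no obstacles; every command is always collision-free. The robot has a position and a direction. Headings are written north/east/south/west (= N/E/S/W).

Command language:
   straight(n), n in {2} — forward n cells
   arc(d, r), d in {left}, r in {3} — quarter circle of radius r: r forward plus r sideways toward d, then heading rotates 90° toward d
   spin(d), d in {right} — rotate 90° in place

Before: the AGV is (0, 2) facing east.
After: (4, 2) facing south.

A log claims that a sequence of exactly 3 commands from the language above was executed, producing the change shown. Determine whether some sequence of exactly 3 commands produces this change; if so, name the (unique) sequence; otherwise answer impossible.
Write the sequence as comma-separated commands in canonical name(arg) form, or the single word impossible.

key: cell and facing (now S) both changed — the 3 commands mix motion and turning
begin: (0, 2) facing east
1. straight(2) → (2, 2) facing east
2. straight(2) → (4, 2) facing east
3. spin(right) → (4, 2) facing south
uniquely the one of 27 3-step routes that fits.

straight(2), straight(2), spin(right)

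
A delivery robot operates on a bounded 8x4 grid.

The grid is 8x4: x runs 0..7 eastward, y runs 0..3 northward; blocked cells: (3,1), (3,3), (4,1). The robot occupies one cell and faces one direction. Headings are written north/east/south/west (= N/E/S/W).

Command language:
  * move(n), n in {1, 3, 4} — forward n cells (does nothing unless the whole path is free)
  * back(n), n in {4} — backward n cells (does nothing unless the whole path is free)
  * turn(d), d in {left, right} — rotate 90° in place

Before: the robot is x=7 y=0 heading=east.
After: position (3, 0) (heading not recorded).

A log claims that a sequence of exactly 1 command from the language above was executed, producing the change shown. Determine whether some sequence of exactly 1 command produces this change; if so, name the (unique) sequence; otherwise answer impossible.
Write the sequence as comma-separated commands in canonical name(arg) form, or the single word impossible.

back(4)

from: x=7 y=0 heading=east
t=1 back(4) ⇒ x=3 y=0 heading=east
uniquely the one of 6 1-step routes that fits.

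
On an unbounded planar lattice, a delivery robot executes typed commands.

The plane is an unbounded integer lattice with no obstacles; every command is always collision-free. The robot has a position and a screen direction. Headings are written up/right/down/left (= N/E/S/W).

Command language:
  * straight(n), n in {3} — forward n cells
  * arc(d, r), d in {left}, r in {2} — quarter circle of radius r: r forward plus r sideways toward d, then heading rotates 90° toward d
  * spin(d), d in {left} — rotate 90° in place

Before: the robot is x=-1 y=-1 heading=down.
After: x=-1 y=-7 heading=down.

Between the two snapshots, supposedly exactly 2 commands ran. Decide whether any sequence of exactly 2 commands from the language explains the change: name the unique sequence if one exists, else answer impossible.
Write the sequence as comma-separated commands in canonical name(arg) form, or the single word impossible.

straight(3), straight(3)

key: heading stays S — no command in the sequence turns
begin: x=-1 y=-1 heading=down
[1] after straight(3): x=-1 y=-4 heading=down
[2] after straight(3): x=-1 y=-7 heading=down
no rival 2-sequence matches.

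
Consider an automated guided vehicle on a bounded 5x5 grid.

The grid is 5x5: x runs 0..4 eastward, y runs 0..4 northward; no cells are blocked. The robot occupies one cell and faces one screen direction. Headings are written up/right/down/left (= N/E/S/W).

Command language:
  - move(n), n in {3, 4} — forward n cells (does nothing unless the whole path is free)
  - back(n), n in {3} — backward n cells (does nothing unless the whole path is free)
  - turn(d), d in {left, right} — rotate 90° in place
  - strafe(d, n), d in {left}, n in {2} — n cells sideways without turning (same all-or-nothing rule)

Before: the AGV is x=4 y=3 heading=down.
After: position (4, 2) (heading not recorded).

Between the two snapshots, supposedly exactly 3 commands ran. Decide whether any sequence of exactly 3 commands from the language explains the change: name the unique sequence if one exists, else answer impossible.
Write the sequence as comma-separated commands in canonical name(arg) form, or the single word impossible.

key: running strafe(left, 2) before move(3) would end elsewhere — order is forced
initial: x=4 y=3 heading=down
t=1 move(3) ⇒ x=4 y=0 heading=down
t=2 turn(left) ⇒ x=4 y=0 heading=right
t=3 strafe(left, 2) ⇒ x=4 y=2 heading=right
no other 3-command option fits: unique.

move(3), turn(left), strafe(left, 2)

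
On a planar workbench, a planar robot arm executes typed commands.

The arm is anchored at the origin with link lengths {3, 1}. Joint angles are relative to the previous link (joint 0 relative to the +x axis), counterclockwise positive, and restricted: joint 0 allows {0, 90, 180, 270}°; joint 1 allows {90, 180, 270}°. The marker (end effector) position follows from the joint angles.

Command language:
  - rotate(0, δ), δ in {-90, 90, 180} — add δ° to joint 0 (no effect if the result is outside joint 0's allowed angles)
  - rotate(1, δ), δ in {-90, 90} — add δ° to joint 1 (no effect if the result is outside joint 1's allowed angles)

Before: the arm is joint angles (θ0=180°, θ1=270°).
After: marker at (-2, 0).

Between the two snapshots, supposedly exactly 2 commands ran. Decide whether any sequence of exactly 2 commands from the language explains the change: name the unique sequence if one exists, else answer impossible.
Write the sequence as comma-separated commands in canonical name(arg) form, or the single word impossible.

key: running rotate(1, -90) before rotate(1, 90) would end elsewhere — order is forced
start: joint angles (θ0=180°, θ1=270°)
[1] after rotate(1, 90): joint angles (θ0=180°, θ1=270°)
[2] after rotate(1, -90): joint angles (θ0=180°, θ1=180°)
uniquely the one of 25 2-step routes that fits.

rotate(1, 90), rotate(1, -90)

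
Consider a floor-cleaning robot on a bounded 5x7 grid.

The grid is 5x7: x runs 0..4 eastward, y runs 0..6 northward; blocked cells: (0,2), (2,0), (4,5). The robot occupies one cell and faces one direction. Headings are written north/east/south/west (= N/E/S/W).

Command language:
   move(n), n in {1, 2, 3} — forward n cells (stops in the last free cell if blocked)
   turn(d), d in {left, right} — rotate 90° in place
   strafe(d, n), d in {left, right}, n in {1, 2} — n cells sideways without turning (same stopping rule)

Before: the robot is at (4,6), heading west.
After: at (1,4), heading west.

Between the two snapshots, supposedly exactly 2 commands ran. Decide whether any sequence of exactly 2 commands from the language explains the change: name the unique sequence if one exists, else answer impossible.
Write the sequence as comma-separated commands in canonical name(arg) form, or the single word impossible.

key: order matters: swapping move(3) and strafe(left, 2) lands elsewhere
from: at (4,6), heading west
step 1 (move(3)): at (1,6), heading west
step 2 (strafe(left, 2)): at (1,4), heading west
no other 2-command option fits: unique.

move(3), strafe(left, 2)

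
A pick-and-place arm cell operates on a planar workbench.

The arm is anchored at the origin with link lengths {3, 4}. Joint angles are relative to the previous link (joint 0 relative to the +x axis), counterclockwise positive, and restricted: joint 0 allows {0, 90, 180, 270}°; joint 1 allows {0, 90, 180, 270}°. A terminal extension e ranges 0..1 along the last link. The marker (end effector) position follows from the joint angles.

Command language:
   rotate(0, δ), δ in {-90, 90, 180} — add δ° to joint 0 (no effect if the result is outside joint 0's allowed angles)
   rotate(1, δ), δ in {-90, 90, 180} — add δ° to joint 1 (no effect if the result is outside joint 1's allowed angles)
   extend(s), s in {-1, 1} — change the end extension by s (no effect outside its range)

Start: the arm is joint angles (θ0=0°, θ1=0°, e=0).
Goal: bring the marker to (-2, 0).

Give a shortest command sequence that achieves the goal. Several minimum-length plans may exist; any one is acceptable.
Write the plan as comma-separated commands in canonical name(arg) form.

extend(1), rotate(1, 180)

from: joint angles (θ0=0°, θ1=0°, e=0)
t=1 extend(1) ⇒ joint angles (θ0=0°, θ1=0°, e=1)
t=2 rotate(1, 180) ⇒ joint angles (θ0=0°, θ1=180°, e=1)
minimal: 2 command(s), checked below 2.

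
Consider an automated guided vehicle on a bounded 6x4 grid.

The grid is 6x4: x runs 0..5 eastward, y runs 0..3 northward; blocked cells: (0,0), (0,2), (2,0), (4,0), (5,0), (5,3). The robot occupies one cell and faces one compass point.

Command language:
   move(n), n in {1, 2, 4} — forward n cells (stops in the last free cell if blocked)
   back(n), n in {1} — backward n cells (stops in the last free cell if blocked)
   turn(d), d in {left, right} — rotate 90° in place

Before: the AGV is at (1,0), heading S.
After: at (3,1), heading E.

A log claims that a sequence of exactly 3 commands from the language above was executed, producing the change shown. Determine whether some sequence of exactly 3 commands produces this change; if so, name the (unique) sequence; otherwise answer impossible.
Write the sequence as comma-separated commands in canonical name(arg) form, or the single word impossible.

back(1), turn(left), move(2)

key: running move(2) before back(1) would end elsewhere — order is forced
t0: at (1,0), heading S
step 1 (back(1)): at (1,1), heading S
step 2 (turn(left)): at (1,1), heading E
step 3 (move(2)): at (3,1), heading E
no rival 3-sequence matches.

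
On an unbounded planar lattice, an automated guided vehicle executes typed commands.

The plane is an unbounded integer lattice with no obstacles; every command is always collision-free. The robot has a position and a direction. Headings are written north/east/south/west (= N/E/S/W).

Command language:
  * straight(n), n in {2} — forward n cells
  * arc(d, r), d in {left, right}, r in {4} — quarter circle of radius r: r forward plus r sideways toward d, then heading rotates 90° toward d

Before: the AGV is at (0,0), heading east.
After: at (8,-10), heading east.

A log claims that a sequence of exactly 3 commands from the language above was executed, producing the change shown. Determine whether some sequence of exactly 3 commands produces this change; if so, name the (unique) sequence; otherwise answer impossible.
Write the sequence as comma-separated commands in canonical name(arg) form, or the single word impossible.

key: order matters: swapping arc(right, 4) and arc(left, 4) lands elsewhere
t0: at (0,0), heading east
[1] after arc(right, 4): at (4,-4), heading south
[2] after straight(2): at (4,-6), heading south
[3] after arc(left, 4): at (8,-10), heading east
no rival 3-sequence matches.

arc(right, 4), straight(2), arc(left, 4)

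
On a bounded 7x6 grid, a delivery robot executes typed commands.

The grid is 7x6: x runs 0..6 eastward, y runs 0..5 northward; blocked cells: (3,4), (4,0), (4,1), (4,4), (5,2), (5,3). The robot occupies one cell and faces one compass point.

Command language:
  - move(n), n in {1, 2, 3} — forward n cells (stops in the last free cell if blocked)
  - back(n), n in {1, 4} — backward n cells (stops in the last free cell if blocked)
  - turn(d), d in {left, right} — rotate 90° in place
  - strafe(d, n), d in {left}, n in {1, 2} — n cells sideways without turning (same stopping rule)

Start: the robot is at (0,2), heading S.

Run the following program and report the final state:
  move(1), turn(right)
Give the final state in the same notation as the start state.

begin: at (0,2), heading S
[1] after move(1): at (0,1), heading S
[2] after turn(right): at (0,1), heading W

at (0,1), heading W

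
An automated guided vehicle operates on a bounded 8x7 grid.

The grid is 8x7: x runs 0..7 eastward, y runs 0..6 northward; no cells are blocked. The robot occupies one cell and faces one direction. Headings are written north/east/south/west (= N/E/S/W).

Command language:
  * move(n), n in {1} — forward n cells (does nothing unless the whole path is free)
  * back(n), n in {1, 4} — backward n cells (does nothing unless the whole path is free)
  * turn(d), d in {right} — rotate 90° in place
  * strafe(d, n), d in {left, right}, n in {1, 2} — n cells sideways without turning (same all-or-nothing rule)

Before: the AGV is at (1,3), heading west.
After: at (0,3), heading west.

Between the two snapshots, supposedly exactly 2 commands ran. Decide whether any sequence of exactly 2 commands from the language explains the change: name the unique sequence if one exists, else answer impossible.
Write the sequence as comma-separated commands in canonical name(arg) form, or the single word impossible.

key: still facing W at the end — nothing in the sequence rotates
begin: at (1,3), heading west
[1] after move(1): at (0,3), heading west
[2] after move(1): at (0,3), heading west
all 64 alternatives checked — unique.

move(1), move(1)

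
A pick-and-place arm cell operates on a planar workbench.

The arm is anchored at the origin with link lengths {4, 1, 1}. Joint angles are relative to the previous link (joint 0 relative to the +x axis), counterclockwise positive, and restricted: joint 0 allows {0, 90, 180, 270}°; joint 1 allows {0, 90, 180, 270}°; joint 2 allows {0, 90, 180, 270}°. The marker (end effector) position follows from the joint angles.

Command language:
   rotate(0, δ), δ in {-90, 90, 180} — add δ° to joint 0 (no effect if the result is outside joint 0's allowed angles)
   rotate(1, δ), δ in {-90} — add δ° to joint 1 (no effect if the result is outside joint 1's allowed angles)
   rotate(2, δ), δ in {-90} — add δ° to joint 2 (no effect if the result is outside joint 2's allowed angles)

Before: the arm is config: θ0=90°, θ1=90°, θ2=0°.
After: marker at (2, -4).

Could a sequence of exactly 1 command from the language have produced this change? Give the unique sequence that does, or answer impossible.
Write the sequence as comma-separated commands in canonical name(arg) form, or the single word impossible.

t0: config: θ0=90°, θ1=90°, θ2=0°
[1] after rotate(0, 180): config: θ0=270°, θ1=90°, θ2=0°
no rival 1-sequence matches.

rotate(0, 180)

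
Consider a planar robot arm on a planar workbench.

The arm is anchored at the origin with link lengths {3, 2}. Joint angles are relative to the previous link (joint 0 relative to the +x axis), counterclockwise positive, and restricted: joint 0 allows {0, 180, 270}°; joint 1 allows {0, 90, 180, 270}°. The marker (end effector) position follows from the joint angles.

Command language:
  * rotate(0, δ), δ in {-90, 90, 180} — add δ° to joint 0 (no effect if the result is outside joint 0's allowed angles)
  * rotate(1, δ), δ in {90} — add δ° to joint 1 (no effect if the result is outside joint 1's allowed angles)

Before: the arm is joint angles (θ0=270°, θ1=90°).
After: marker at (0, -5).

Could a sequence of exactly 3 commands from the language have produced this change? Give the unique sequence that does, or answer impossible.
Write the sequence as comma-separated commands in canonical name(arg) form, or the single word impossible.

from: joint angles (θ0=270°, θ1=90°)
[1] after rotate(1, 90): joint angles (θ0=270°, θ1=180°)
[2] after rotate(1, 90): joint angles (θ0=270°, θ1=270°)
[3] after rotate(1, 90): joint angles (θ0=270°, θ1=0°)
no other 3-command option fits: unique.

rotate(1, 90), rotate(1, 90), rotate(1, 90)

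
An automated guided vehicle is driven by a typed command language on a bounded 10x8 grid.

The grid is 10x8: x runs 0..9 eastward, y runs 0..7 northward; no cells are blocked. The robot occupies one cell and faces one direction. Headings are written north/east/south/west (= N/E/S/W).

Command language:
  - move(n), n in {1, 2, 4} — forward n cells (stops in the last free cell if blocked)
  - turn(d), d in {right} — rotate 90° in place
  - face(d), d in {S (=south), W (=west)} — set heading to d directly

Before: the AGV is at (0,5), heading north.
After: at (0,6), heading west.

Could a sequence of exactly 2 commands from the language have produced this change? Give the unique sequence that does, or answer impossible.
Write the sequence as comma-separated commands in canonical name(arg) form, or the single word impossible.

move(1), face(W)

key: order matters: swapping move(1) and face(W) lands elsewhere
begin: at (0,5), heading north
t=1 move(1) ⇒ at (0,6), heading north
t=2 face(W) ⇒ at (0,6), heading west
uniquely the one of 36 2-step routes that fits.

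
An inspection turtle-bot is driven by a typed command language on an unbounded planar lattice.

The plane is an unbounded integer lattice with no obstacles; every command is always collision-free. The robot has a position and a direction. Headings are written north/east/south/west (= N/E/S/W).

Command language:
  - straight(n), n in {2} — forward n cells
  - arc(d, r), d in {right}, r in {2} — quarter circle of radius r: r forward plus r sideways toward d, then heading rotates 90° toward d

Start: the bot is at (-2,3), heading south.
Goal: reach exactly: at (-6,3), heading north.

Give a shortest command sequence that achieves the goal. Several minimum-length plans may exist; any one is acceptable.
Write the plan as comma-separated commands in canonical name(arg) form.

from: at (-2,3), heading south
1. arc(right, 2) → at (-4,1), heading west
2. arc(right, 2) → at (-6,3), heading north
shorter routes all fall short; 2 is best.

arc(right, 2), arc(right, 2)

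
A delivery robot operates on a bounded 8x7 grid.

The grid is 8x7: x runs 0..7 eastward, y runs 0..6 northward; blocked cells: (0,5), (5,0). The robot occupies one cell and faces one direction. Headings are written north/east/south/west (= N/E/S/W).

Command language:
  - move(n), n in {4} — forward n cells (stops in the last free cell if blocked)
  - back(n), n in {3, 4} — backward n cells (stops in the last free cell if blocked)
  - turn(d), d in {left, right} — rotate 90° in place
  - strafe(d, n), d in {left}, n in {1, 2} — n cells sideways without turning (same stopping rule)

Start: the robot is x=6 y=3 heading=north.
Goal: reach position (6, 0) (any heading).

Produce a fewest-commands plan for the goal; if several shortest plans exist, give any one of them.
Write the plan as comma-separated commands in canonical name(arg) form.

t0: x=6 y=3 heading=north
step 1 (back(4)): x=6 y=0 heading=north
shorter routes all fall short; 1 is best.

back(4)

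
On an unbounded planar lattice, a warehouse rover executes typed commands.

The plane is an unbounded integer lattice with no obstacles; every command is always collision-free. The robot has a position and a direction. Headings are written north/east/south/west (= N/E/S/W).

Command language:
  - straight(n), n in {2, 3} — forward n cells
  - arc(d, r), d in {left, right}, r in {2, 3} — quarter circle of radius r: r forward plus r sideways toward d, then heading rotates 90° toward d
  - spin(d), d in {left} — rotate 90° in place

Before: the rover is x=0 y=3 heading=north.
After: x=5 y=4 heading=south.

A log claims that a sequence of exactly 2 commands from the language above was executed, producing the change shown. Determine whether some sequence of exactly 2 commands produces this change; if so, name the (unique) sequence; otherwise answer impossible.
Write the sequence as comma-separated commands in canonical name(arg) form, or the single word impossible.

key: position moved to (5,4) AND the heading swung to S — translation plus rotation needed
initial: x=0 y=3 heading=north
t=1 arc(right, 3) ⇒ x=3 y=6 heading=east
t=2 arc(right, 2) ⇒ x=5 y=4 heading=south
no other 2-command option fits: unique.

arc(right, 3), arc(right, 2)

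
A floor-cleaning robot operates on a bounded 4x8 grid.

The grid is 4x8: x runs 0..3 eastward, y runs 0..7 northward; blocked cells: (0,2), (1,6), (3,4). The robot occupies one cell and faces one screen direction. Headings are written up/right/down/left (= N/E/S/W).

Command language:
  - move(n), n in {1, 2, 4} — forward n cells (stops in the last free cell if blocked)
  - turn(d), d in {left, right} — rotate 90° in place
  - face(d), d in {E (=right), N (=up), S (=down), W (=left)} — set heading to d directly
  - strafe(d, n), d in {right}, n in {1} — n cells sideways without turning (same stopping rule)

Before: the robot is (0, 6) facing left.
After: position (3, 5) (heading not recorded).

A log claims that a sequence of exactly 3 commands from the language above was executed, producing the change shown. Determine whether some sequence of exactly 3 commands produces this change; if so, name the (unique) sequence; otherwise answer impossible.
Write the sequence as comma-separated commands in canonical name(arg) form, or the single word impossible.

key: move(4) runs into the grid edge before its full distance
initial: (0, 6) facing left
[1] after face(E): (0, 6) facing right
[2] after strafe(right, 1): (0, 5) facing right
[3] after move(4): (3, 5) facing right
all 1000 alternatives checked — unique.

face(E), strafe(right, 1), move(4)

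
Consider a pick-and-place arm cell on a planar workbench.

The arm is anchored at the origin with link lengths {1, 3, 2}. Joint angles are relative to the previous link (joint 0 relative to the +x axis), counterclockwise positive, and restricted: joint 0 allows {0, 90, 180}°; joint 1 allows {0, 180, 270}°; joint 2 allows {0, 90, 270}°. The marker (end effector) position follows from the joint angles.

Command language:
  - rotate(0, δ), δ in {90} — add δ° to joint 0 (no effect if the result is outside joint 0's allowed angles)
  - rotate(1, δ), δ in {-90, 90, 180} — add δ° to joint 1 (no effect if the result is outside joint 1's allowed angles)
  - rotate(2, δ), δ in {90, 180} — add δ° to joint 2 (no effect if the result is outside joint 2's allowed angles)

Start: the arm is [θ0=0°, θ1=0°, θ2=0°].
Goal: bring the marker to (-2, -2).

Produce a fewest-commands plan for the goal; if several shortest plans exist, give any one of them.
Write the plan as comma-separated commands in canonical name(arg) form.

initial: [θ0=0°, θ1=0°, θ2=0°]
1. rotate(2, 90) → [θ0=0°, θ1=0°, θ2=90°]
2. rotate(1, 180) → [θ0=0°, θ1=180°, θ2=90°]
no 1-step plan works, so 2 is optimal.

rotate(2, 90), rotate(1, 180)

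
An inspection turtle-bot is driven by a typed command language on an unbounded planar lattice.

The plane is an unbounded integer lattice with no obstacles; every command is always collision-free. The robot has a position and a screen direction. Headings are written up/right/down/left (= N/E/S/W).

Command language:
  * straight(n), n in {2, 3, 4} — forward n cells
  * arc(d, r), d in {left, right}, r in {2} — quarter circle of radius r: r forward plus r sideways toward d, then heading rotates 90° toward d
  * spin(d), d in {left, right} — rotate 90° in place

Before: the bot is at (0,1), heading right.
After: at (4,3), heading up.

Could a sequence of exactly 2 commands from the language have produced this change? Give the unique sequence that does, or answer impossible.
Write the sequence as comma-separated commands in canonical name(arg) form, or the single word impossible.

key: position moved to (4,3) AND the heading swung to N — translation plus rotation needed
from: at (0,1), heading right
step 1 (straight(2)): at (2,1), heading right
step 2 (arc(left, 2)): at (4,3), heading up
no other 2-command option fits: unique.

straight(2), arc(left, 2)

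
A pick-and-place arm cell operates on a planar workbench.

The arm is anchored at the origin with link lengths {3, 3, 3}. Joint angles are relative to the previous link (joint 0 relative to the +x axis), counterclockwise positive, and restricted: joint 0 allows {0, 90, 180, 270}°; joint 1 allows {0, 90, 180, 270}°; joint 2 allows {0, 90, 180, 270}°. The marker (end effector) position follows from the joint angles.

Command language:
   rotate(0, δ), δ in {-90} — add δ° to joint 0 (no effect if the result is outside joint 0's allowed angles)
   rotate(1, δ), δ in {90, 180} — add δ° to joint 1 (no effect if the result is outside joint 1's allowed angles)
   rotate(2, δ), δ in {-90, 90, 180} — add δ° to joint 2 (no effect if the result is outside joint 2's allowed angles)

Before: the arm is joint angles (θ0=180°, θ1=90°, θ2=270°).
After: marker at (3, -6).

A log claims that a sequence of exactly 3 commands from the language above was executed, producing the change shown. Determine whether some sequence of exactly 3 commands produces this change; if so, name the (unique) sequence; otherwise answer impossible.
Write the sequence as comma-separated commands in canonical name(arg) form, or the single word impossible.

initial: joint angles (θ0=180°, θ1=90°, θ2=270°)
t=1 rotate(0, -90) ⇒ joint angles (θ0=90°, θ1=90°, θ2=270°)
t=2 rotate(0, -90) ⇒ joint angles (θ0=0°, θ1=90°, θ2=270°)
t=3 rotate(0, -90) ⇒ joint angles (θ0=270°, θ1=90°, θ2=270°)
no rival 3-sequence matches.

rotate(0, -90), rotate(0, -90), rotate(0, -90)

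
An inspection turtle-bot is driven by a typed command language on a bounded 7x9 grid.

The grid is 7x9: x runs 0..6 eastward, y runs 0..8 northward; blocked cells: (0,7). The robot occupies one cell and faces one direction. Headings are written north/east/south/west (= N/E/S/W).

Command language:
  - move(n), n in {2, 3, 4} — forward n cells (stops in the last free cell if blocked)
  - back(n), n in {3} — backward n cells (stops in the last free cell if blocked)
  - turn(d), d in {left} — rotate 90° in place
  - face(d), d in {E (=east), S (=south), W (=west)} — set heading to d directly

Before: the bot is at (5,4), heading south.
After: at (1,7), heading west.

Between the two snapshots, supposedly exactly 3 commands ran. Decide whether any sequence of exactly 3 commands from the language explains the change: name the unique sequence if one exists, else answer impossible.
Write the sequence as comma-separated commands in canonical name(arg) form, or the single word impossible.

back(3), face(W), move(4)

key: position moved to (1,7) AND the heading swung to W — translation plus rotation needed
t0: at (5,4), heading south
t=1 back(3) ⇒ at (5,7), heading south
t=2 face(W) ⇒ at (5,7), heading west
t=3 move(4) ⇒ at (1,7), heading west
all 512 alternatives checked — unique.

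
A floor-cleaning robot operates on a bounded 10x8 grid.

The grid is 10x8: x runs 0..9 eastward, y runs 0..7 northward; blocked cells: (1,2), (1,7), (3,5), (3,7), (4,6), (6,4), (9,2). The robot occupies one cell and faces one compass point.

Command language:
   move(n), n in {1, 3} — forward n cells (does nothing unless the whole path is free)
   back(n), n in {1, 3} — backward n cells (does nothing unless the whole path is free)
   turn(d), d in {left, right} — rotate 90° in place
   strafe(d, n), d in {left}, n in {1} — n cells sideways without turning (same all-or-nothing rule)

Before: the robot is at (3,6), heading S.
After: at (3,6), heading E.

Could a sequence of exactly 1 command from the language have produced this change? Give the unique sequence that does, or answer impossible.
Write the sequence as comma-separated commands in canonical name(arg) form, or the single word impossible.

turn(left)

key: parked at (3,6) the whole time — nothing moves the robot
from: at (3,6), heading S
step 1 (turn(left)): at (3,6), heading E
uniquely the one of 7 1-step routes that fits.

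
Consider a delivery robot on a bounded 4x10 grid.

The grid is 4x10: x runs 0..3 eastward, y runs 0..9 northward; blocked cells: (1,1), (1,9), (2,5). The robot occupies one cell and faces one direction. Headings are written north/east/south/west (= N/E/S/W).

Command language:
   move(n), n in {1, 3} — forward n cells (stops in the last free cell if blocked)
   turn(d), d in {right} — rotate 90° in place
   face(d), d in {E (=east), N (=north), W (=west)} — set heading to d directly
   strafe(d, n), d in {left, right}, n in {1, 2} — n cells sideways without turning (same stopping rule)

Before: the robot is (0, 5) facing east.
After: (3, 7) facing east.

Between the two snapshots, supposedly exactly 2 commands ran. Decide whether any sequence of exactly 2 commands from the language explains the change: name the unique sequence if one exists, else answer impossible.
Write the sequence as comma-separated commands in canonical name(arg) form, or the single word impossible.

strafe(left, 2), move(3)

key: still facing E at the end — nothing in the sequence rotates
start: (0, 5) facing east
t=1 strafe(left, 2) ⇒ (0, 7) facing east
t=2 move(3) ⇒ (3, 7) facing east
no rival 2-sequence matches.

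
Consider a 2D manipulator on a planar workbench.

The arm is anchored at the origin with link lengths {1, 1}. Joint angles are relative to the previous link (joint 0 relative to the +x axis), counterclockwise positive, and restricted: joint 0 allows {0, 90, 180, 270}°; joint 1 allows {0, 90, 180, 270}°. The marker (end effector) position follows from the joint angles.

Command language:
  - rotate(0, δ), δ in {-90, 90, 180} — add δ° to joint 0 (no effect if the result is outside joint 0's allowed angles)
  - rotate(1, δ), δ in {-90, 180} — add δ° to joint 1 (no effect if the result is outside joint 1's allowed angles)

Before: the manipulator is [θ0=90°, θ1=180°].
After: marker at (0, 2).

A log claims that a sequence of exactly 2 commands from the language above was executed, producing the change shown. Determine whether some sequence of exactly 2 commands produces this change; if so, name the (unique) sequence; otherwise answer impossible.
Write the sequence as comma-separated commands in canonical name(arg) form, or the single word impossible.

rotate(1, -90), rotate(1, -90)

start: [θ0=90°, θ1=180°]
t=1 rotate(1, -90) ⇒ [θ0=90°, θ1=90°]
t=2 rotate(1, -90) ⇒ [θ0=90°, θ1=0°]
no other 2-command option fits: unique.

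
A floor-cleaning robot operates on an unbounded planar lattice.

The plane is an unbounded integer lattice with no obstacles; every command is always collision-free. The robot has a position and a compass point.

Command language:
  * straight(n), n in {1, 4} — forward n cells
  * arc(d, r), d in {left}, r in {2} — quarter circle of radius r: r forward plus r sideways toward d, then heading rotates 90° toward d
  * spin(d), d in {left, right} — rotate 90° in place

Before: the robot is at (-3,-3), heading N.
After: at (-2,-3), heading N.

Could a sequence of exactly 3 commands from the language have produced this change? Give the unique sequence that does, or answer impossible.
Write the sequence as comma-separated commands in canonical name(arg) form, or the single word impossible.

key: still facing N at the end — net rotation zero over 3 steps
begin: at (-3,-3), heading N
t=1 spin(right) ⇒ at (-3,-3), heading E
t=2 straight(1) ⇒ at (-2,-3), heading E
t=3 spin(left) ⇒ at (-2,-3), heading N
all 125 alternatives checked — unique.

spin(right), straight(1), spin(left)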